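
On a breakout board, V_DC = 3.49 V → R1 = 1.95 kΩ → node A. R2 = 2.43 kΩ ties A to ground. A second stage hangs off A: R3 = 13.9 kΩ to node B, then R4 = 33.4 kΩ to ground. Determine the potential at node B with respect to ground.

V_B ≈ 1.34 V

Node A sees R2 in parallel with the series input of stage 2, R3 + R4 = 47.30 kΩ.
Effective lower resistance at A: R2 ‖ 47.30 = 2.311 kΩ.
So V_A = 3.49 × 0.5424 = 1.893 V.
Then the unloaded second divider: V_B = V_A × R4/(R3+R4) = 1.893 × 0.7061 = 1.337 V.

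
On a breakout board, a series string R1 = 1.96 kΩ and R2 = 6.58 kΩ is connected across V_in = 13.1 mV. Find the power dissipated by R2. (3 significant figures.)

The common current is I = 13.1/8.540 = 1.534 µA.
V(R2) = I·R = 10.09 mV; P = V·I = 10.09 × 1.534 = 15.48 nW.

P ≈ 15.5 nW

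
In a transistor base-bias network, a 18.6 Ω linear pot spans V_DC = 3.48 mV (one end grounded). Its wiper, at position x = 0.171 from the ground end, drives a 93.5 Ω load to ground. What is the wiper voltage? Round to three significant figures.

V_out ≈ 0.579 mV

Lower segment x·R_p = 3.181 Ω; upper segment (1−x)·R_p = 15.42 Ω.
Lower segment in parallel with the load: 3.181 ‖ 93.5 = 3.076 Ω.
V_out = 3.48 × 3.076/(15.42 + 3.076) = 0.5788 mV.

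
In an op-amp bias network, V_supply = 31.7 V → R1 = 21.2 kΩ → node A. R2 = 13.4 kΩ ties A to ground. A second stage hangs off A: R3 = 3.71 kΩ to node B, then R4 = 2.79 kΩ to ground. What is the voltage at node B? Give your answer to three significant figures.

Node A sees R2 in parallel with the series input of stage 2, R3 + R4 = 6.500 kΩ.
R2 ‖ (R3+R4) = 4.377 kΩ.
V_A = 31.7 × 4.377/(21.2 + 4.377) = 5.425 V.
Then the unloaded second divider: V_B = V_A × R4/(R3+R4) = 5.425 × 0.4292 = 2.328 V.

V_B ≈ 2.33 V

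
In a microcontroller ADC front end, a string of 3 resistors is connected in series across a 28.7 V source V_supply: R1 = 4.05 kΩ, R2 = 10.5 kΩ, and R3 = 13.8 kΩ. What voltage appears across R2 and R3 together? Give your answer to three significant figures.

Series total: ΣR = 4.05 + 10.5 + 13.8 = 28.35 kΩ.
R_{R2..R3} = 10.5 + 13.8 = 24.30 kΩ.
Voltage divider: V = V_supply · (24.30 / 28.35) = 28.7 × 0.8571 = 24.60 V.

V ≈ 24.6 V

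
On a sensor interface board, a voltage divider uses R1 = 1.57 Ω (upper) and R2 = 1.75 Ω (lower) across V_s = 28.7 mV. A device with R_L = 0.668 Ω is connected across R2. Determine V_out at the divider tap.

R2 ‖ R_L = (1.75 × 0.668)/(1.75 + 0.668) = 0.4835 Ω.
Voltage divider with the loaded lower leg: V_out = 28.7 × 0.4835/(1.57 + 0.4835) = 28.7 × 0.2354 = 6.757 mV.

V_out ≈ 6.76 mV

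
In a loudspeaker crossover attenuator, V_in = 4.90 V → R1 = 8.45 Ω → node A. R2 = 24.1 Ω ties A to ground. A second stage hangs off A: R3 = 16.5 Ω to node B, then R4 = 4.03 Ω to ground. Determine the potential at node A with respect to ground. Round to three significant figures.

V_A ≈ 2.78 V

Looking into the second stage from A: R3 + R4 = 20.53 Ω appears in parallel with R2.
Effective lower resistance at A: R2 ‖ 20.53 = 11.09 Ω.
V_A = 4.90 × 11.09/(8.45 + 11.09) = 2.781 V.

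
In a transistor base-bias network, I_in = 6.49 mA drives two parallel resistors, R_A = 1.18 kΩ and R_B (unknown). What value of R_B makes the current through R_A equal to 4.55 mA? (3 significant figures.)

The fraction through R_A equals R_B/(R_A+R_B).
4.55/6.49 = R_B/(R_A + R_B) → R_B = R_A · (0.7011)/(1 − 0.7011) = 1.18 × 2.345 = 2.768 kΩ.

R_B ≈ 2.77 kΩ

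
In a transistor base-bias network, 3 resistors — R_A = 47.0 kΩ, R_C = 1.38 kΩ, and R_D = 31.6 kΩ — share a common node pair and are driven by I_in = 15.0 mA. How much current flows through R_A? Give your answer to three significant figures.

I ≈ 0.410 mA

ΣG = 1/47.0 + 1/1.38 + 1/31.6 = 0.7776.
By the current-divider rule, I = I_in · G_k/ΣG = 15.0 × 0.02736 = 0.4104 mA.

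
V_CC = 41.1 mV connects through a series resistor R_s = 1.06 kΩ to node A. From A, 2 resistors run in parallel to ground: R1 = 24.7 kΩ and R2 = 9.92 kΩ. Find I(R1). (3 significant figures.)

Combine the parallel branches: R_p = (1/24.7 + 1/9.92)⁻¹ = 7.078 kΩ.
V_A = 41.1 × 7.078/8.138 = 35.75 mV.
I(R1) = V_A / R1 = 35.75/24.7 = 1.447 µA.

I ≈ 1.45 µA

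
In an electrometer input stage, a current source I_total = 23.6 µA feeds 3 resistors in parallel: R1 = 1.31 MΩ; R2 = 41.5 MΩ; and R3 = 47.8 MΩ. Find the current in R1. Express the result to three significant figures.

I ≈ 22.3 µA

ΣG = 1/1.31 + 1/41.5 + 1/47.8 = 0.8084.
R1 takes the fraction G_k/ΣG = 0.7634/0.8084 = 0.9443, so I = 23.6 × 0.9443 = 22.29 µA.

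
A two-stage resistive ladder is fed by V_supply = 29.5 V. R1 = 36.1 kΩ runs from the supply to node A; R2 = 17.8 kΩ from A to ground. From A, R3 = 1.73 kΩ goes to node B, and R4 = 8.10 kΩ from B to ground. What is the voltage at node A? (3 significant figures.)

V_A ≈ 4.40 V

The second stage (R3 + R4 = 9.830 kΩ) loads node A in parallel with R2.
Effective lower resistance at A: R2 ‖ 9.830 = 6.333 kΩ.
So V_A = 29.5 × 0.1492 = 4.403 V.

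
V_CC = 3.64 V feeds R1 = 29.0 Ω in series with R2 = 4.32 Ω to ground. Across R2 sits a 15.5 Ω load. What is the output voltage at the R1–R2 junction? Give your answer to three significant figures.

V_out ≈ 0.380 V

First combine the lower leg with the load: R2 ‖ R_L = 3.378 Ω.
Then V_out = V_CC · R2'/(R1 + R2') = 3.64 × 3.378/32.38 = 0.3798 V.
(Unloaded it would be 0.472 V; the load pulls it down.)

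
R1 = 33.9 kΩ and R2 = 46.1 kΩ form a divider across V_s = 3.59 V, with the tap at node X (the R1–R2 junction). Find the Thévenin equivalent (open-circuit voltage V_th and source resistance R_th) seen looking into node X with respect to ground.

V_th ≈ 2.07 V, R_th ≈ 19.5 kΩ

With X open, the divider is unloaded: V_th = 3.59 × 46.1/80.00 = 2.069 V.
With V_s suppressed (replaced by a short), R_th = R1 ‖ R2 = (33.90 × 46.1)/(33.90 + 46.1) = 19.53 kΩ.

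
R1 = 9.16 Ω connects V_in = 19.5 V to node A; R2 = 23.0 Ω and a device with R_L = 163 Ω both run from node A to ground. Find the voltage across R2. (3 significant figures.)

V_out ≈ 13.4 V

First combine the lower leg with the load: R2 ‖ R_L = 20.16 Ω.
Voltage divider with the loaded lower leg: V_out = 19.5 × 20.16/(9.16 + 20.16) = 19.5 × 0.6875 = 13.41 V.
(Unloaded it would be 13.9 V; the load pulls it down.)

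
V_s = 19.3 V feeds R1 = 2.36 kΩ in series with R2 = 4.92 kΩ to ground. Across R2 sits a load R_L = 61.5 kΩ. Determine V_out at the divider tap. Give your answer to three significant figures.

V_out ≈ 12.7 V

The load sits in parallel with R2, giving an effective lower resistance R2' = R2·R_L/(R2+R_L) = 4.556 kΩ.
Voltage divider with the loaded lower leg: V_out = 19.3 × 4.556/(2.36 + 4.556) = 19.3 × 0.6587 = 12.71 V.
(Unloaded it would be 13.0 V; the load pulls it down.)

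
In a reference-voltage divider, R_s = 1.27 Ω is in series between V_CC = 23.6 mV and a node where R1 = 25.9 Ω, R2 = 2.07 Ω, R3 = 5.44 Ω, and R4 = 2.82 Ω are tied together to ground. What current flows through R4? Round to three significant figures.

I ≈ 3.57 mA

Parallel bank: R_p = 1/(1/25.9 + 1/2.07 + 1/5.44 + 1/2.82) = 0.9433 Ω.
Node voltage V_A = V_CC · R_p/(R_s + R_p) = 23.6 × 0.4262 = 10.06 mV.
I(R4) = V_A / R4 = 10.06/2.82 = 3.567 mA.
(Check via current divider: I_total = 10.66 mA; share G_k/ΣG = 0.3345 → same result.)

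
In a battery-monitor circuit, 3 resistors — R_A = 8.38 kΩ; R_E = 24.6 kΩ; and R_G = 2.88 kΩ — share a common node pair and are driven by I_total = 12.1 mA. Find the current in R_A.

I ≈ 2.85 mA

ΣG = 1/8.38 + 1/24.6 + 1/2.88 = 0.5072.
Current divider: I(R_A) = I_total · G_k/ΣG = 12.1 × (0.1193/0.5072) = 12.1 × 0.2353 = 2.847 mA.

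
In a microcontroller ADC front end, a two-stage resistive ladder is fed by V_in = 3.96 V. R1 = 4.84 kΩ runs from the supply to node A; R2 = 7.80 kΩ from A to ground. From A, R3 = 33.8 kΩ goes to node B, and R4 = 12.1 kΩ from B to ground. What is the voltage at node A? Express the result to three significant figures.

V_A ≈ 2.29 V

The second stage (R3 + R4 = 45.90 kΩ) loads node A in parallel with R2.
R2 ‖ (R3+R4) = 6.667 kΩ.
First divider: V_A = V_in · 6.667/(4.84 + 6.667) = 2.294 V.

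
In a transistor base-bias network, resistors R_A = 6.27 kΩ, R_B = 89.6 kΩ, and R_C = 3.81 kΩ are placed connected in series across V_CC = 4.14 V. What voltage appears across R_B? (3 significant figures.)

V ≈ 3.72 V

Total series resistance ΣR = 6.27 + 89.6 + 3.81 = 99.68 kΩ.
By the voltage-divider rule, V = 4.14 × 89.60/99.68 = 3.721 V.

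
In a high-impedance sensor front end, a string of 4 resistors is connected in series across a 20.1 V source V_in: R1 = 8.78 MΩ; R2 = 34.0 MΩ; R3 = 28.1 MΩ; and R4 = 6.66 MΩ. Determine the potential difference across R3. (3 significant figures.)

V ≈ 7.28 V

Series total: ΣR = 8.78 + 34.0 + 28.1 + 6.66 = 77.54 MΩ.
By the voltage-divider rule, V = 20.1 × 28.10/77.54 = 7.284 V.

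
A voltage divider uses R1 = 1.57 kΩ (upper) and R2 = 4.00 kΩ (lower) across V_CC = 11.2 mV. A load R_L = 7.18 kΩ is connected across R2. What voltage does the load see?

R2 ‖ R_L = (4.00 × 7.18)/(4.00 + 7.18) = 2.569 kΩ.
Now apply the divider: V_out = 11.2 × 0.6207 = 6.952 mV.
(Unloaded it would be 8.04 mV; the load pulls it down.)

V_out ≈ 6.95 mV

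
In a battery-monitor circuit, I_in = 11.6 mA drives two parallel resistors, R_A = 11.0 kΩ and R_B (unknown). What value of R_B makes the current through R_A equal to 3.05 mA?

R_B ≈ 3.92 kΩ

Two-branch current divider: I_A = I_in · R_B/(R_A + R_B).
3.05/11.6 = R_B/(R_A + R_B) → R_B = R_A · (0.2629)/(1 − 0.2629) = 11.0 × 0.3567 = 3.924 kΩ.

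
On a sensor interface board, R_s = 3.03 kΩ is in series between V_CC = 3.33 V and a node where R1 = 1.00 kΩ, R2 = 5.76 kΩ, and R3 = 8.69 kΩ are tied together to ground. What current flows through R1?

Parallel bank: R_p = 1/(1/1.00 + 1/5.76 + 1/8.69) = 0.7760 kΩ.
Node voltage V_A = V_CC · R_p/(R_s + R_p) = 3.33 × 0.2039 = 0.6789 V.
Branch current I = V_A/R1 = 0.6789/1.00 = 0.6789 mA.

I ≈ 0.679 mA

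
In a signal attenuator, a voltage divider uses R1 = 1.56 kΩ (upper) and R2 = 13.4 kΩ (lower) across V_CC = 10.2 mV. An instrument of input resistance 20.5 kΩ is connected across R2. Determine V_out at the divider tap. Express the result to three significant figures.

V_out ≈ 8.55 mV

The load sits in parallel with R2, giving an effective lower resistance R2' = R2·R_L/(R2+R_L) = 8.103 kΩ.
Now apply the divider: V_out = 10.2 × 0.8386 = 8.553 mV.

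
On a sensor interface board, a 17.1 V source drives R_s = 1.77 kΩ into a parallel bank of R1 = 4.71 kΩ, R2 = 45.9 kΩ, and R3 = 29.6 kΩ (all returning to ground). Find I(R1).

I ≈ 2.46 mA

Equivalent of the parallel group: R_p = 3.733 kΩ.
V_A by voltage divider: V_A = 17.1 × 3.733/(1.77 + 3.733) = 11.60 V.
Branch current I = V_A/R1 = 11.60/4.71 = 2.463 mA.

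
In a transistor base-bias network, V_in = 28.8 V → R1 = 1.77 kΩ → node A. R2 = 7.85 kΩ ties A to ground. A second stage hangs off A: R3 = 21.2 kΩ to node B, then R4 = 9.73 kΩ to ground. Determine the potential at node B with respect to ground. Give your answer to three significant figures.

Node A sees R2 in parallel with the series input of stage 2, R3 + R4 = 30.93 kΩ.
Effective lower resistance at A: R2 ‖ 30.93 = 6.261 kΩ.
So V_A = 28.8 × 0.7796 = 22.45 V.
V_B = V_A × 0.3146 = 7.063 V.

V_B ≈ 7.06 V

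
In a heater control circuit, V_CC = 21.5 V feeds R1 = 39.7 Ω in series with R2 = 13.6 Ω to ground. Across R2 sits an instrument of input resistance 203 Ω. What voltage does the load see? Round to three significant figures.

V_out ≈ 5.23 V

First combine the lower leg with the load: R2 ‖ R_L = 12.75 Ω.
Voltage divider with the loaded lower leg: V_out = 21.5 × 12.75/(39.7 + 12.75) = 21.5 × 0.2430 = 5.225 V.
(Unloaded it would be 5.49 V; the load pulls it down.)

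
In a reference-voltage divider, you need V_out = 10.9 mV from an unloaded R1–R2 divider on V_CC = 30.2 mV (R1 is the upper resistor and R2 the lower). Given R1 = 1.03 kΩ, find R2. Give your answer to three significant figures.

The divider ratio is R2/(R1+R2) = 10.9/30.2 = 0.3609.
R2 = R1 · 0.3609/(1 − 0.3609) = 0.5817 kΩ.

R2 ≈ 0.582 kΩ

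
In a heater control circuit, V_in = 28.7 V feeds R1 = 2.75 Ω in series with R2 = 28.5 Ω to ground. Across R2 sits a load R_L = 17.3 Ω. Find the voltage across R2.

First combine the lower leg with the load: R2 ‖ R_L = 10.77 Ω.
Now apply the divider: V_out = 28.7 × 0.7965 = 22.86 V.
(Unloaded it would be 26.2 V; the load pulls it down.)

V_out ≈ 22.9 V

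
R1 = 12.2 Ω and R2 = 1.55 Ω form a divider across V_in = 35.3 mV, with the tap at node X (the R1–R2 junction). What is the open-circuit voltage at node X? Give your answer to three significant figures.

With X open, the divider is unloaded: V_th = 35.3 × 1.55/13.75 = 3.979 mV.

V_th ≈ 3.98 mV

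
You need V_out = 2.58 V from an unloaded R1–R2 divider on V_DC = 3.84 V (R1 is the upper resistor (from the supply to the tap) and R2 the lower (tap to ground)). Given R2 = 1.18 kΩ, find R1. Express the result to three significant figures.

R1 ≈ 0.576 kΩ

Required fraction k = V_out/V_DC = 0.6719.
Rearranging, R1 = R2·(1−k)/k = 1.18 × 0.4884 = 0.5763 kΩ.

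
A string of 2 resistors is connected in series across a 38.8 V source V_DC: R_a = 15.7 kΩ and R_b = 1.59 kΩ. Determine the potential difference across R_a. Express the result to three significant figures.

Series total: ΣR = 15.7 + 1.59 = 17.29 kΩ.
V = V_DC · R/ΣR = 38.8 × 0.9080 = 35.23 V.

V ≈ 35.2 V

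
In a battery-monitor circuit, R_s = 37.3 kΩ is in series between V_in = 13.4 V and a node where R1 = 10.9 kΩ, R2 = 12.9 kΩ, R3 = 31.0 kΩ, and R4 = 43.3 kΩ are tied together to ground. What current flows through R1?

Equivalent of the parallel group: R_p = 4.452 kΩ.
V_A by voltage divider: V_A = 13.4 × 4.452/(37.3 + 4.452) = 1.429 V.
Branch current I = V_A/R1 = 1.429/10.9 = 0.1311 mA.
(Check via current divider: I_total = 0.3209 mA; share G_k/ΣG = 0.4084 → same result.)

I ≈ 0.131 mA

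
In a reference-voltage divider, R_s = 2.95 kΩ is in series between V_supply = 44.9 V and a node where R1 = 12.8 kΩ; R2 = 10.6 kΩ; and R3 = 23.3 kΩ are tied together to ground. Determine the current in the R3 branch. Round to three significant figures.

I ≈ 1.18 mA

Equivalent of the parallel group: R_p = 4.643 kΩ.
Node voltage V_A = V_supply · R_p/(R_s + R_p) = 44.9 × 0.6115 = 27.46 V.
I(R3) = V_A / R3 = 27.46/23.3 = 1.178 mA.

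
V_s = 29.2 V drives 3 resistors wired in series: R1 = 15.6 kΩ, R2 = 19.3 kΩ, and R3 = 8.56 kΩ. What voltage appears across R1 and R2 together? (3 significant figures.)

Total series resistance ΣR = 15.6 + 19.3 + 8.56 = 43.46 kΩ.
R_{R1..R2} = 15.6 + 19.3 = 34.90 kΩ.
V = V_s · R/ΣR = 29.2 × 0.8030 = 23.45 V.

V ≈ 23.4 V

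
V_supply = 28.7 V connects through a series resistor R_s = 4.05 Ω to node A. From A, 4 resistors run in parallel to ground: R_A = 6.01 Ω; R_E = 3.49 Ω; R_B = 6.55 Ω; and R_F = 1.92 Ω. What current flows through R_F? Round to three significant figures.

Equivalent of the parallel group: R_p = 0.8878 Ω.
Node voltage V_A = V_supply · R_p/(R_s + R_p) = 28.7 × 0.1798 = 5.160 V.
Branch current I = V_A/R_F = 5.160/1.92 = 2.687 A.

I ≈ 2.69 A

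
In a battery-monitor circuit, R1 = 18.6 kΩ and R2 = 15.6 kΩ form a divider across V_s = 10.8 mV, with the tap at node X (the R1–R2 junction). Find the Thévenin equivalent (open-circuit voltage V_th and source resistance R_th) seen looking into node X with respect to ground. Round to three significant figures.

With X open, the divider is unloaded: V_th = 10.8 × 15.6/34.20 = 4.926 mV.
With V_s suppressed (replaced by a short), R_th = R1 ‖ R2 = (18.60 × 15.6)/(18.60 + 15.6) = 8.484 kΩ.

V_th ≈ 4.93 mV, R_th ≈ 8.48 kΩ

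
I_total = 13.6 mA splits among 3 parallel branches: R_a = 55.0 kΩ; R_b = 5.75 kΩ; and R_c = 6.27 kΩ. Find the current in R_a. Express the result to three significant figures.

I ≈ 0.703 mA

ΣG = 1/55.0 + 1/5.75 + 1/6.27 = 0.3516.
By the current-divider rule, I = I_total · G_k/ΣG = 13.6 × 0.05171 = 0.7033 mA.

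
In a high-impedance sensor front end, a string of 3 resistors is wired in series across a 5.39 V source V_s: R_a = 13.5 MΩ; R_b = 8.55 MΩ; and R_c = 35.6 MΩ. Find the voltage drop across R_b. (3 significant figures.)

V ≈ 0.799 V

Series total: ΣR = 13.5 + 8.55 + 35.6 = 57.65 MΩ.
Voltage divider: V = V_s · (8.550 / 57.65) = 5.39 × 0.1483 = 0.7994 V.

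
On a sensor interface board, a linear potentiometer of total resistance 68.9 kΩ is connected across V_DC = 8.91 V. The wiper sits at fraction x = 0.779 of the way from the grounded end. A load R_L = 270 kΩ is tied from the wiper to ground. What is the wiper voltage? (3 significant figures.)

Split the track: R_lower = x·R_p = 53.67 kΩ, R_upper = (1−x)·R_p = 15.23 kΩ.
Lower segment in parallel with the load: 53.67 ‖ 270 = 44.77 kΩ.
V_out = 8.91 × 44.77/(15.23 + 44.77) = 6.649 V.
(Unloaded: V_out = x·V_DC = 6.94 V.)

V_out ≈ 6.65 V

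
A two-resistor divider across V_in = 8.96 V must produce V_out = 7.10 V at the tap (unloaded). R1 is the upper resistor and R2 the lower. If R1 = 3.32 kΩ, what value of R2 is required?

R2 ≈ 12.7 kΩ

The divider ratio is R2/(R1+R2) = 7.10/8.96 = 0.7924.
So R2 = R1 · V_out/(V_in − V_out) = 3.32 × 7.10/(8.96 − 7.10) = 3.32 × 3.817 = 12.67 kΩ.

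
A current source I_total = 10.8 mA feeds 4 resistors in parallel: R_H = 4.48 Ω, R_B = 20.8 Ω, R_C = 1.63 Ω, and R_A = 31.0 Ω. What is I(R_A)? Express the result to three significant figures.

I ≈ 0.380 mA

ΣG = 1/4.48 + 1/20.8 + 1/1.63 + 1/31.0 = 0.9170.
By the current-divider rule, I = I_total · G_k/ΣG = 10.8 × 0.03518 = 0.3799 mA.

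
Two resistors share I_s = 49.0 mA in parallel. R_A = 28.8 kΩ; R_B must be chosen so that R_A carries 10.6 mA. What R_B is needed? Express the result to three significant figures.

R_B ≈ 7.95 kΩ

The fraction through R_A equals R_B/(R_A+R_B).
With f = 0.2163, R_B = R_A · f/(1−f) = 28.8 × 0.2760 = 7.950 kΩ.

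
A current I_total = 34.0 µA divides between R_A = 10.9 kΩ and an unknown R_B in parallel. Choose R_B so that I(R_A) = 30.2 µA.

The fraction through R_A equals R_B/(R_A+R_B).
30.2/34.0 = R_B/(R_A + R_B) → R_B = R_A · (0.8882)/(1 − 0.8882) = 10.9 × 7.947 = 86.63 kΩ.

R_B ≈ 86.6 kΩ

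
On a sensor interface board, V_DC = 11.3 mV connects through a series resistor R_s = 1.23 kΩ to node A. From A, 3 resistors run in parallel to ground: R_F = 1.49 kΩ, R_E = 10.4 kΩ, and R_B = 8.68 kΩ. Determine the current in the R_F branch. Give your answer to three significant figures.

I ≈ 3.64 µA

Equivalent of the parallel group: R_p = 1.133 kΩ.
Node voltage V_A = V_DC · R_p/(R_s + R_p) = 11.3 × 0.4795 = 5.418 mV.
I(R_F) = V_A / R_F = 5.418/1.49 = 3.637 µA.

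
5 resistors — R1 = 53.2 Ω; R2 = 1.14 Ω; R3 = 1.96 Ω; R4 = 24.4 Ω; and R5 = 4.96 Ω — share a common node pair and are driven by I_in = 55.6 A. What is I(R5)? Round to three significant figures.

I ≈ 6.80 A

Total conductance ΣG = 1/53.2 + 1/1.14 + 1/1.96 + 1/24.4 + 1/4.96 = 1.649 (units of 1/Ω).
Current divider: I(R5) = I_in · G_k/ΣG = 55.6 × (0.2016/1.649) = 55.6 × 0.1223 = 6.799 A.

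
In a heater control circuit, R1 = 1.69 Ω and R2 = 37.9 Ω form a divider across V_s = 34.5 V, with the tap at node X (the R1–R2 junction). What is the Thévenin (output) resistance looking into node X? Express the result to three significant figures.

R_th ≈ 1.62 Ω

Looking into X with the source shorted: R_th = R1·R2/(R1+R2) = 1.690 × 37.9/39.59 = 1.618 Ω.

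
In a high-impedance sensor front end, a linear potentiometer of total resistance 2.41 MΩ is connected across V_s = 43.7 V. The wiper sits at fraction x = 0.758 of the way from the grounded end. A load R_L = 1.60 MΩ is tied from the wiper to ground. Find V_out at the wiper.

Lower segment x·R_p = 1.827 MΩ; upper segment (1−x)·R_p = 0.5832 MΩ.
(x·R_p) ‖ R_L = 0.8529 MΩ.
V_out = 43.7 × 0.8529/(0.5832 + 0.8529) = 25.95 V.

V_out ≈ 26.0 V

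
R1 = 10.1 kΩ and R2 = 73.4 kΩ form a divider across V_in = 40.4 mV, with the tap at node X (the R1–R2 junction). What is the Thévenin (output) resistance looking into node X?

Looking into X with the source shorted: R_th = R1·R2/(R1+R2) = 10.10 × 73.4/83.50 = 8.878 kΩ.

R_th ≈ 8.88 kΩ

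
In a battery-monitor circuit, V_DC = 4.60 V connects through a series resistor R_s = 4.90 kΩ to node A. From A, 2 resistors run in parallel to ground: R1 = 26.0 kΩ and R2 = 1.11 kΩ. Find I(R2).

I ≈ 0.740 mA

Equivalent of the parallel group: R_p = 1.065 kΩ.
Node voltage V_A = V_DC · R_p/(R_s + R_p) = 4.60 × 0.1785 = 0.8210 V.
Branch current I = V_A/R2 = 0.8210/1.11 = 0.7396 mA.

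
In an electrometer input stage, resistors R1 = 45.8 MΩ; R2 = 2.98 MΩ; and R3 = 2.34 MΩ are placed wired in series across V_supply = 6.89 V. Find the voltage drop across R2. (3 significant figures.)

Series total: ΣR = 45.8 + 2.98 + 2.34 = 51.12 MΩ.
Voltage divider: V = V_supply · (2.980 / 51.12) = 6.89 × 0.05829 = 0.4016 V.

V ≈ 0.402 V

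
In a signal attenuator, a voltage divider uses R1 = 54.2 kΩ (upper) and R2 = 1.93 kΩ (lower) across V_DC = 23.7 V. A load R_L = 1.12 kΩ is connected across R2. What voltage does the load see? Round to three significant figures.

V_out ≈ 0.306 V

R2 ‖ R_L = (1.93 × 1.12)/(1.93 + 1.12) = 0.7087 kΩ.
Now apply the divider: V_out = 23.7 × 0.01291 = 0.3059 V.
(Unloaded it would be 0.815 V; the load pulls it down.)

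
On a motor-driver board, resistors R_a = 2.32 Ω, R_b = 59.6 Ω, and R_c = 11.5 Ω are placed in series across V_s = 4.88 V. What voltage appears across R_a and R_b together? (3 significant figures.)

V ≈ 4.12 V

ΣR = 2.32 + 59.6 + 11.5 = 73.42 Ω.
R_{R_a..R_b} = 2.32 + 59.6 = 61.92 Ω.
Voltage divider: V = V_s · (61.92 / 73.42) = 4.88 × 0.8434 = 4.116 V.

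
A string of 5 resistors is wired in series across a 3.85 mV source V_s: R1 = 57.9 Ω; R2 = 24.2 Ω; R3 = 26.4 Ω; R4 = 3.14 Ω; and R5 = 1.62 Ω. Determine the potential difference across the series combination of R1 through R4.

V ≈ 3.79 mV

Total series resistance ΣR = 57.9 + 24.2 + 26.4 + 3.14 + 1.62 = 113.3 Ω.
R_{R1..R4} = 57.9 + 24.2 + 26.4 + 3.14 = 111.6 Ω.
V = V_s · R/ΣR = 3.85 × 0.9857 = 3.795 mV.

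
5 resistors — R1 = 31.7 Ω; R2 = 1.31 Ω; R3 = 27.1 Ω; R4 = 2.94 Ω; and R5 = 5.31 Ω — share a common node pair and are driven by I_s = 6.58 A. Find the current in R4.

Total conductance ΣG = 1/31.7 + 1/1.31 + 1/27.1 + 1/2.94 + 1/5.31 = 1.360 (units of 1/Ω).
R4 takes the fraction G_k/ΣG = 0.3401/1.360 = 0.2501, so I = 6.58 × 0.2501 = 1.645 A.

I ≈ 1.65 A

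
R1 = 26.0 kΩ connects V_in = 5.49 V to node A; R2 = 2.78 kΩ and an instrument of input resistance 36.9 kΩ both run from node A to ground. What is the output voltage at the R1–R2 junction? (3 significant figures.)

First combine the lower leg with the load: R2 ‖ R_L = 2.585 kΩ.
Then V_out = V_in · R2'/(R1 + R2') = 5.49 × 2.585/28.59 = 0.4965 V.

V_out ≈ 0.497 V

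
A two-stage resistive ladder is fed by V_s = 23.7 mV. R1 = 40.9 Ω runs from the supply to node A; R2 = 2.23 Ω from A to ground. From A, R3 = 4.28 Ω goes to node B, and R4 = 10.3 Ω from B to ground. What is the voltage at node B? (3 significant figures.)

V_B ≈ 0.756 mV

Node A sees R2 in parallel with the series input of stage 2, R3 + R4 = 14.58 Ω.
Effective lower resistance at A: R2 ‖ 14.58 = 1.934 Ω.
So V_A = 23.7 × 0.04515 = 1.070 mV.
Stage 2 is unloaded, so V_B = V_A · R4/(R3+R4) = 1.070 × 10.3/14.58 = 0.7560 mV.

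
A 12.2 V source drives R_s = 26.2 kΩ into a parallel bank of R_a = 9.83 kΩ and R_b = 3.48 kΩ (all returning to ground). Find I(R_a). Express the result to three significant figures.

Parallel bank: R_p = 1/(1/9.83 + 1/3.48) = 2.570 kΩ.
V_A by voltage divider: V_A = 12.2 × 2.570/(26.2 + 2.570) = 1.090 V.
Branch current I = V_A/R_a = 1.090/9.83 = 0.1109 mA.

I ≈ 0.111 mA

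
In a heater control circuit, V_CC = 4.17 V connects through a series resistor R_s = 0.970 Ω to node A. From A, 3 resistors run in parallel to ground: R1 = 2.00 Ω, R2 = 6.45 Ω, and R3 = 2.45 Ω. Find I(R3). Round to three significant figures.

I ≈ 0.838 A

Equivalent of the parallel group: R_p = 0.9406 Ω.
V_A = 4.17 × 0.9406/1.911 = 2.053 V.
I(R3) = V_A / R3 = 2.053/2.45 = 0.8379 A.
(Equivalently: I_total = 2.183 A, then current-divider fraction G_k/ΣG = 0.3839.)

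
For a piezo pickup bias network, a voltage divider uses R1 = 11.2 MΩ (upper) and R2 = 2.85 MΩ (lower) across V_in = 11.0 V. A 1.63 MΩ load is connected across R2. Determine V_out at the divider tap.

V_out ≈ 0.932 V

R2 ‖ R_L = (2.85 × 1.63)/(2.85 + 1.63) = 1.037 MΩ.
Now apply the divider: V_out = 11.0 × 0.08474 = 0.9321 V.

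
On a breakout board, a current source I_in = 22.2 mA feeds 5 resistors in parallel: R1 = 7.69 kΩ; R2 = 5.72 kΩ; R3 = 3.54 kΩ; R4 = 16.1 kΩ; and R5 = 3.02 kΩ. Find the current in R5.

I ≈ 7.50 mA

Conductances: ΣG = 1/7.69 + 1/5.72 + 1/3.54 + 1/16.1 + 1/3.02 = 0.9806 (1/kΩ).
Current divider: I(R5) = I_in · G_k/ΣG = 22.2 × (0.3311/0.9806) = 22.2 × 0.3377 = 7.497 mA.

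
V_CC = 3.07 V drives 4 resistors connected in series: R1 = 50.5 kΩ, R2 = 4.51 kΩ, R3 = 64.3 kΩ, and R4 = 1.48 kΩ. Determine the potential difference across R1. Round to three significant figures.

Total series resistance ΣR = 50.5 + 4.51 + 64.3 + 1.48 = 120.8 kΩ.
V = V_CC · R/ΣR = 3.07 × 0.4181 = 1.284 V.

V ≈ 1.28 V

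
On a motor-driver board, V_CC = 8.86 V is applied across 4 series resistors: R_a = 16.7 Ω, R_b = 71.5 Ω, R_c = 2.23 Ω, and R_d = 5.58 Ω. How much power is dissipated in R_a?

P ≈ 0.142 W

Series current I = V_CC/ΣR = 8.86/96.01 = 0.09228 A.
V(R_a) = I·R = 1.541 V; P = V·I = 1.541 × 0.09228 = 0.1422 W.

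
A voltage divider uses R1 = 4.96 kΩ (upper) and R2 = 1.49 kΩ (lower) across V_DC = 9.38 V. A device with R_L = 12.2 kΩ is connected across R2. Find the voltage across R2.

V_out ≈ 1.98 V

R2 ‖ R_L = (1.49 × 12.2)/(1.49 + 12.2) = 1.328 kΩ.
Then V_out = V_DC · R2'/(R1 + R2') = 9.38 × 1.328/6.288 = 1.981 V.
(Unloaded it would be 2.17 V; the load pulls it down.)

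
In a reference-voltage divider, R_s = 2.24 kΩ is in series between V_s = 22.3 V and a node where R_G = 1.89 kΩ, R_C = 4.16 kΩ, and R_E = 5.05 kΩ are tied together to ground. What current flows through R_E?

I ≈ 1.39 mA

Equivalent of the parallel group: R_p = 1.034 kΩ.
Node voltage V_A = V_s · R_p/(R_s + R_p) = 22.3 × 0.3157 = 7.041 V.
Branch current I = V_A/R_E = 7.041/5.05 = 1.394 mA.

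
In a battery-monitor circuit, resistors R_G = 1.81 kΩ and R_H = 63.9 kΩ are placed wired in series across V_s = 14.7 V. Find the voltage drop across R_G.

Total series resistance ΣR = 1.81 + 63.9 = 65.71 kΩ.
Voltage divider: V = V_s · (1.810 / 65.71) = 14.7 × 0.02755 = 0.4049 V.

V ≈ 0.405 V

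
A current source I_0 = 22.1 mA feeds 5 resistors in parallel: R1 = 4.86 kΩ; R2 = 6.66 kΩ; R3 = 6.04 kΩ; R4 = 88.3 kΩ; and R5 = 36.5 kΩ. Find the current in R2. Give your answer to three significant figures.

I ≈ 5.92 mA

Conductances: ΣG = 1/4.86 + 1/6.66 + 1/6.04 + 1/88.3 + 1/36.5 = 0.5602 (1/kΩ).
Current divider: I(R2) = I_0 · G_k/ΣG = 22.1 × (0.1502/0.5602) = 22.1 × 0.2680 = 5.923 mA.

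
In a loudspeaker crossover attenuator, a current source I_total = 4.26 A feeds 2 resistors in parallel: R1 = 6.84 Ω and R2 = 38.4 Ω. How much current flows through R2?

I ≈ 0.644 A

Two-branch current divider: I_k = I_total · R_other/(R_1 + R_2).
So I = 4.26 × 6.84/45.24 = 0.6441 A.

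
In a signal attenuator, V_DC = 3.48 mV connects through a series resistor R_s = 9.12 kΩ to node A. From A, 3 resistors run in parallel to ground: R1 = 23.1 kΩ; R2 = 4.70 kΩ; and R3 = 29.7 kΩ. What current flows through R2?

Equivalent of the parallel group: R_p = 3.452 kΩ.
Node voltage V_A = V_DC · R_p/(R_s + R_p) = 3.48 × 0.2746 = 0.9554 mV.
I(R2) = V_A / R2 = 0.9554/4.70 = 0.2033 µA.

I ≈ 0.203 µA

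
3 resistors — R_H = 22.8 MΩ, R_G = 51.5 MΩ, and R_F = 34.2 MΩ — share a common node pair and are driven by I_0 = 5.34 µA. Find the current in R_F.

ΣG = 1/22.8 + 1/51.5 + 1/34.2 = 0.09252.
Current divider: I(R_F) = I_0 · G_k/ΣG = 5.34 × (0.02924/0.09252) = 5.34 × 0.3160 = 1.688 µA.

I ≈ 1.69 µA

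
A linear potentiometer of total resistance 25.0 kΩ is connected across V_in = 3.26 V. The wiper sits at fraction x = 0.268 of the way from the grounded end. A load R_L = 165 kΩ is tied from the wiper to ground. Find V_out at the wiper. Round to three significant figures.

V_out ≈ 0.848 V

The pot divides into 18.30 kΩ above the wiper and 6.700 kΩ below.
(x·R_p) ‖ R_L = 6.439 kΩ.
V_out = 3.26 × 6.439/(18.30 + 6.439) = 0.8485 V.
(Unloaded: V_out = x·V_in = 0.874 V.)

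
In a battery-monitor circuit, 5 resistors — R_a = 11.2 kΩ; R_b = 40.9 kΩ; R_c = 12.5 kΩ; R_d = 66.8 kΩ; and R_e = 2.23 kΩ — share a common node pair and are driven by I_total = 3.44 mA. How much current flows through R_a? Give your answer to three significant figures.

Total conductance ΣG = 1/11.2 + 1/40.9 + 1/12.5 + 1/66.8 + 1/2.23 = 0.6571 (units of 1/kΩ).
Current divider: I(R_a) = I_total · G_k/ΣG = 3.44 × (0.08929/0.6571) = 3.44 × 0.1359 = 0.4674 mA.

I ≈ 0.467 mA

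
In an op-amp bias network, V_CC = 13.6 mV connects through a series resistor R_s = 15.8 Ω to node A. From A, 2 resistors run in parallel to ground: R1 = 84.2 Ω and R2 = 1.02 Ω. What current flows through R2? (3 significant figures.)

I ≈ 0.799 mA

Equivalent of the parallel group: R_p = 1.008 Ω.
Node voltage V_A = V_CC · R_p/(R_s + R_p) = 13.6 × 0.05996 = 0.8155 mV.
I(R2) = V_A / R2 = 0.8155/1.02 = 0.7995 mA.
(Equivalently: I_total = 0.8091 mA, then current-divider fraction G_k/ΣG = 0.9880.)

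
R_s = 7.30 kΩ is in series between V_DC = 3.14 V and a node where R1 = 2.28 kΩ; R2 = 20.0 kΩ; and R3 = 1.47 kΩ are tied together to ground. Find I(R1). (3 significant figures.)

Equivalent of the parallel group: R_p = 0.8555 kΩ.
V_A by voltage divider: V_A = 3.14 × 0.8555/(7.30 + 0.8555) = 0.3294 V.
Branch current I = V_A/R1 = 0.3294/2.28 = 0.1445 mA.
(Equivalently: I_total = 0.3850 mA, then current-divider fraction G_k/ΣG = 0.3752.)

I ≈ 0.144 mA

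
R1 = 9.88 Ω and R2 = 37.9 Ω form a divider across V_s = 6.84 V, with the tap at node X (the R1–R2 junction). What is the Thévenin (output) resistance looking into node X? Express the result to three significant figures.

With V_s suppressed (replaced by a short), R_th = R1 ‖ R2 = (9.880 × 37.9)/(9.880 + 37.9) = 7.837 Ω.

R_th ≈ 7.84 Ω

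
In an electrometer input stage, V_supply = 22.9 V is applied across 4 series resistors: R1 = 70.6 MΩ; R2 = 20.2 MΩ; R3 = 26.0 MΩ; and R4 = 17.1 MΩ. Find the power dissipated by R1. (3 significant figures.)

P ≈ 2.06 µW

The common current is I = 22.9/133.9 = 0.1710 µA.
P(R1) = I²·R1 = (0.1710)² × 70.6 = 2.065 µW.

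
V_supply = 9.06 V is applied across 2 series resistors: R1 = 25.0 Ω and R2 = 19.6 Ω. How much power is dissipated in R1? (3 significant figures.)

P ≈ 1.03 W

The common current is I = 9.06/44.60 = 0.2031 A.
V(R1) = I·R = 5.078 V; P = V·I = 5.078 × 0.2031 = 1.032 W.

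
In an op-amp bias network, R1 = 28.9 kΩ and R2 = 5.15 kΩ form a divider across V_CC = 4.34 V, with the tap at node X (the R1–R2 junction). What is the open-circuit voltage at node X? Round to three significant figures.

V_th ≈ 0.656 V

Open-circuit (no load on X): V_th = V_CC · R2/(R1 + R2) = 4.34 × 5.15/(28.90 + 5.15) = 0.6564 V.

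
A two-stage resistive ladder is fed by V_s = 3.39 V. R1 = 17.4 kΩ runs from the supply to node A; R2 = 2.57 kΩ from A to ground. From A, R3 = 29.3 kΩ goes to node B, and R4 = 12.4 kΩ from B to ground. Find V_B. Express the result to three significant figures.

V_B ≈ 0.123 V

Looking into the second stage from A: R3 + R4 = 41.70 kΩ appears in parallel with R2.
Effective lower resistance at A: R2 ‖ 41.70 = 2.421 kΩ.
So V_A = 3.39 × 0.1221 = 0.4140 V.
Stage 2 is unloaded, so V_B = V_A · R4/(R3+R4) = 0.4140 × 12.4/41.70 = 0.1231 V.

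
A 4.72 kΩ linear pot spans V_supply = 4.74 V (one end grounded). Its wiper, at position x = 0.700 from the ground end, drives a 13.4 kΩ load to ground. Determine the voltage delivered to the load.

Split the track: R_lower = x·R_p = 3.304 kΩ, R_upper = (1−x)·R_p = 1.416 kΩ.
Lower segment in parallel with the load: 3.304 ‖ 13.4 = 2.650 kΩ.
V_out = 4.74 × 2.650/(1.416 + 2.650) = 3.089 V.
(Unloaded: V_out = x·V_supply = 3.32 V.)

V_out ≈ 3.09 V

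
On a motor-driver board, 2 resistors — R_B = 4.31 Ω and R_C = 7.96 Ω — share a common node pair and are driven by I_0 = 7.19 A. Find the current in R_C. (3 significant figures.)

For two parallel branches, I_k = I_0 · (other R)/(sum of R).
So I = 7.19 × 4.31/12.27 = 2.526 A.

I ≈ 2.53 A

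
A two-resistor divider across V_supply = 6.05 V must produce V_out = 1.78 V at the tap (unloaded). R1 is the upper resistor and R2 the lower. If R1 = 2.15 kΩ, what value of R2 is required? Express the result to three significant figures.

V_out/V_supply = R2/(R1+R2) = 0.2942.
R2 = R1 · 0.2942/(1 − 0.2942) = 0.8963 kΩ.

R2 ≈ 0.896 kΩ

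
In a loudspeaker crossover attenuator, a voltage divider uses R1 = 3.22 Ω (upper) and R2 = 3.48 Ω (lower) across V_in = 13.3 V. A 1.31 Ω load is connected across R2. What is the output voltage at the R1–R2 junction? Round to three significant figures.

V_out ≈ 3.03 V

The load sits in parallel with R2, giving an effective lower resistance R2' = R2·R_L/(R2+R_L) = 0.9517 Ω.
Now apply the divider: V_out = 13.3 × 0.2281 = 3.034 V.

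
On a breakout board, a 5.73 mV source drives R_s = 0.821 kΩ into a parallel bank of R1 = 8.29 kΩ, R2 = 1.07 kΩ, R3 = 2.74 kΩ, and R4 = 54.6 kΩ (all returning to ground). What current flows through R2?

I ≈ 2.46 µA

Equivalent of the parallel group: R_p = 0.6952 kΩ.
V_A by voltage divider: V_A = 5.73 × 0.6952/(0.821 + 0.6952) = 2.627 mV.
I(R2) = V_A / R2 = 2.627/1.07 = 2.455 µA.
(Check via current divider: I_total = 3.779 µA; share G_k/ΣG = 0.6497 → same result.)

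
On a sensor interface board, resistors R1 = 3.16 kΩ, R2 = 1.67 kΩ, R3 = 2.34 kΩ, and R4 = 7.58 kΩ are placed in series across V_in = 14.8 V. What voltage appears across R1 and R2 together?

Total series resistance ΣR = 3.16 + 1.67 + 2.34 + 7.58 = 14.75 kΩ.
R_{R1..R2} = 3.16 + 1.67 = 4.830 kΩ.
By the voltage-divider rule, V = 14.8 × 4.830/14.75 = 4.846 V.

V ≈ 4.85 V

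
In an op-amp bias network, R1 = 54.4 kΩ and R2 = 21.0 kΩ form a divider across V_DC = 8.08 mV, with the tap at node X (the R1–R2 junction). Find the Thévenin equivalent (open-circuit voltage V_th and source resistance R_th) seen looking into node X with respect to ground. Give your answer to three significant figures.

V_th is the unloaded tap voltage: V_DC · R2/(R1+R2) = 8.08 × 0.2785 = 2.250 mV.
With V_DC suppressed (replaced by a short), R_th = R1 ‖ R2 = (54.40 × 21.0)/(54.40 + 21.0) = 15.15 kΩ.

V_th ≈ 2.25 mV, R_th ≈ 15.2 kΩ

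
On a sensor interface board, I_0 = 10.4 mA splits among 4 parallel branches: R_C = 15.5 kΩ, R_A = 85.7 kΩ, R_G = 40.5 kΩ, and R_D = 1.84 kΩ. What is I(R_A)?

I ≈ 0.188 mA

Total conductance ΣG = 1/15.5 + 1/85.7 + 1/40.5 + 1/1.84 = 0.6444 (units of 1/kΩ).
Current divider: I(R_A) = I_0 · G_k/ΣG = 10.4 × (0.01167/0.6444) = 10.4 × 0.01811 = 0.1883 mA.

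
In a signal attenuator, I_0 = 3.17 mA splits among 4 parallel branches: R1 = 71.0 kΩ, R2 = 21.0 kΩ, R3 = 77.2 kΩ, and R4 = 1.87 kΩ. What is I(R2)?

I ≈ 0.248 mA

Total conductance ΣG = 1/71.0 + 1/21.0 + 1/77.2 + 1/1.87 = 0.6094 (units of 1/kΩ).
Current divider: I(R2) = I_0 · G_k/ΣG = 3.17 × (0.04762/0.6094) = 3.17 × 0.07814 = 0.2477 mA.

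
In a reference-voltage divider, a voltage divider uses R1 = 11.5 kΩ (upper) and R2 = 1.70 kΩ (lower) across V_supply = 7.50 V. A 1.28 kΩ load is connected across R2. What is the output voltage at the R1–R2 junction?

V_out ≈ 0.448 V

The load sits in parallel with R2, giving an effective lower resistance R2' = R2·R_L/(R2+R_L) = 0.7302 kΩ.
Voltage divider with the loaded lower leg: V_out = 7.50 × 0.7302/(11.5 + 0.7302) = 7.50 × 0.05970 = 0.4478 V.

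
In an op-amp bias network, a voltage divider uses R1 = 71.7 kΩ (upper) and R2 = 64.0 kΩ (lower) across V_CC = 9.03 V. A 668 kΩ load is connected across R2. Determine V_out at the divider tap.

The load sits in parallel with R2, giving an effective lower resistance R2' = R2·R_L/(R2+R_L) = 58.40 kΩ.
Voltage divider with the loaded lower leg: V_out = 9.03 × 58.40/(71.7 + 58.40) = 9.03 × 0.4489 = 4.054 V.
(Unloaded it would be 4.26 V; the load pulls it down.)

V_out ≈ 4.05 V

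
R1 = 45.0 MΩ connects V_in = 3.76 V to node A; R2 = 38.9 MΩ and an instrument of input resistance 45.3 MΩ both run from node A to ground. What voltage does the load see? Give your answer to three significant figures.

V_out ≈ 1.19 V

The load sits in parallel with R2, giving an effective lower resistance R2' = R2·R_L/(R2+R_L) = 20.93 MΩ.
Voltage divider with the loaded lower leg: V_out = 3.76 × 20.93/(45.0 + 20.93) = 3.76 × 0.3174 = 1.194 V.
(Unloaded it would be 1.74 V; the load pulls it down.)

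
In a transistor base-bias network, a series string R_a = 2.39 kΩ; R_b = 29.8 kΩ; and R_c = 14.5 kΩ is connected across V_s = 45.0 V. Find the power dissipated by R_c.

Series current I = V_s/ΣR = 45.0/46.69 = 0.9638 mA.
P = I²R = 0.9289 × 14.5 = 13.47 mW.

P ≈ 13.5 mW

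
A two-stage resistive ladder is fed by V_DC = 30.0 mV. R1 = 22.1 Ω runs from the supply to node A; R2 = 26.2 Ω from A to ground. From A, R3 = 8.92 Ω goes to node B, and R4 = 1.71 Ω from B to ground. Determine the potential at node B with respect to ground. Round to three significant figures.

V_B ≈ 1.23 mV

Looking into the second stage from A: R3 + R4 = 10.63 Ω appears in parallel with R2.
Effective lower resistance at A: R2 ‖ 10.63 = 7.562 Ω.
So V_A = 30.0 × 0.2549 = 7.648 mV.
Then the unloaded second divider: V_B = V_A × R4/(R3+R4) = 7.648 × 0.1609 = 1.230 mV.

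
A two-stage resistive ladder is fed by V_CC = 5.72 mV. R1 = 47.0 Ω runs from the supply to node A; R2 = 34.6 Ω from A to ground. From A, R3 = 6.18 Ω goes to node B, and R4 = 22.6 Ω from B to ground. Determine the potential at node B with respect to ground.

V_B ≈ 1.13 mV

The second stage (R3 + R4 = 28.78 Ω) loads node A in parallel with R2.
Effective lower resistance at A: R2 ‖ 28.78 = 15.71 Ω.
So V_A = 5.72 × 0.2505 = 1.433 mV.
Then the unloaded second divider: V_B = V_A × R4/(R3+R4) = 1.433 × 0.7853 = 1.125 mV.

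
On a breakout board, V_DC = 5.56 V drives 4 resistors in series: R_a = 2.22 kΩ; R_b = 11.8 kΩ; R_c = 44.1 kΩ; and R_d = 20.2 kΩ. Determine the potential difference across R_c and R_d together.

Total series resistance ΣR = 2.22 + 11.8 + 44.1 + 20.2 = 78.32 kΩ.
R_{R_c..R_d} = 44.1 + 20.2 = 64.30 kΩ.
By the voltage-divider rule, V = 5.56 × 64.30/78.32 = 4.565 V.

V ≈ 4.56 V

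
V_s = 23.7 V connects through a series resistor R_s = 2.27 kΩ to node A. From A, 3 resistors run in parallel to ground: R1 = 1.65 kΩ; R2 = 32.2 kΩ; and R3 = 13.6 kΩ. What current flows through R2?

I ≈ 0.282 mA

Combine the parallel branches: R_p = (1/1.65 + 1/32.2 + 1/13.6)⁻¹ = 1.407 kΩ.
V_A by voltage divider: V_A = 23.7 × 1.407/(2.27 + 1.407) = 9.069 V.
I(R2) = V_A / R2 = 9.069/32.2 = 0.2817 mA.
(Equivalently: I_total = 6.445 mA, then current-divider fraction G_k/ΣG = 0.04370.)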